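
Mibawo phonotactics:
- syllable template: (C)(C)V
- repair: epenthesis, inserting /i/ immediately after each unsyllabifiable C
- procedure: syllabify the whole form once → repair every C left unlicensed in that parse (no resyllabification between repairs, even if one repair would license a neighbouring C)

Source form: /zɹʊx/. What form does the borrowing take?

zɹʊxi

Under (C)(C)V, the unsyllabifiable consonants are /x/ (no codas are permitted; onsets may contain at most 2 consonants).
Each unlicensed consonant becomes the onset of a new syllable: /x/ → /xi/.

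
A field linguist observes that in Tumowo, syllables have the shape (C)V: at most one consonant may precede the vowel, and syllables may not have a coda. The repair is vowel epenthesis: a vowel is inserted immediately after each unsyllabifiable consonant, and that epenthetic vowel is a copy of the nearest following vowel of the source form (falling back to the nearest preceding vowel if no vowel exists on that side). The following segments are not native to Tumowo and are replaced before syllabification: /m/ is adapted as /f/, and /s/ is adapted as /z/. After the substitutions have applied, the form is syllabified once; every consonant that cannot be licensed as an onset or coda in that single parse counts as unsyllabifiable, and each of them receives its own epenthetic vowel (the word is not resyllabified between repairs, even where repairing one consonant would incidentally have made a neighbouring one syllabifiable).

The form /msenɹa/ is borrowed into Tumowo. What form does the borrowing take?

fezenaɹa

Substitution: /m/ → /f/, /s/ → /z/, giving /fzenɹa/.
Syllabifying with onset maximization leaves /f/, /n/ stranded (no codas are permitted; onsets are limited to one consonant).
Inserting the epenthetic vowel yields /f/ → /fe/, /n/ → /na/.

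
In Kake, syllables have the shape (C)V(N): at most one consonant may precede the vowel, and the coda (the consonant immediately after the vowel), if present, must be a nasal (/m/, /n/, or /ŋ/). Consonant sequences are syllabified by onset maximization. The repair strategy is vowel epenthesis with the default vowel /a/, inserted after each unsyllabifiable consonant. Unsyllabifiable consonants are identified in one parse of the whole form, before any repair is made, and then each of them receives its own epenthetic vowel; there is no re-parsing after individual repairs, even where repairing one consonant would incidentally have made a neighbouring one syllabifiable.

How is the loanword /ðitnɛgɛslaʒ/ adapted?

ðitanɛgɛsalaʒa

Syllabifying with onset maximization leaves /t/, /s/, /ʒ/ stranded (only a nasal (/m/, /n/, or /ŋ/) is licensed in coda position; onsets are limited to one consonant).
Inserting the epenthetic vowel yields /t/ → /ta/, /s/ → /sa/, /ʒ/ → /ʒa/.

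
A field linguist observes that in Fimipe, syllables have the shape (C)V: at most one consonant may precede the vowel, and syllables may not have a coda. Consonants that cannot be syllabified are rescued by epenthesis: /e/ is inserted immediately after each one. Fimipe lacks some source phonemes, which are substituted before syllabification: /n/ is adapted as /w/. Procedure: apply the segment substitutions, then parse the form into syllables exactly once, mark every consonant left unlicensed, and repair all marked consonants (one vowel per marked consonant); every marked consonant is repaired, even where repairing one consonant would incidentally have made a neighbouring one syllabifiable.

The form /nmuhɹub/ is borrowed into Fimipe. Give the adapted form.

Substitution: /n/ → /w/, giving /wmuhɹub/.
The consonants /w/, /h/, /b/ cannot be parsed into a legal (C)V syllable (no codas are permitted; onsets are limited to one consonant).
Each unlicensed consonant becomes the onset of a new syllable: /w/ → /we/, /h/ → /he/, /b/ → /be/.

wemuheɹube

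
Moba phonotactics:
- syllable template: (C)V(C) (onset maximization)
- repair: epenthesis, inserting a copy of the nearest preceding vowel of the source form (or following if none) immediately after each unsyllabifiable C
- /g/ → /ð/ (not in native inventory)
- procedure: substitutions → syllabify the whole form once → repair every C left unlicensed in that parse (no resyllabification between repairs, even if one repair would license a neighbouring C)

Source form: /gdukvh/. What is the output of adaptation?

Substitution: /g/ → /ð/, giving /ðdukvh/.
The consonants /ð/, /v/, /h/ cannot be parsed into a legal (C)V(C) syllable (at most one coda consonant is licensed; onsets are limited to one consonant).
Epenthesis after each stranded consonant: /ð/ → /ðu/, /v/ → /vu/, /h/ → /hu/.

ðudukvuhu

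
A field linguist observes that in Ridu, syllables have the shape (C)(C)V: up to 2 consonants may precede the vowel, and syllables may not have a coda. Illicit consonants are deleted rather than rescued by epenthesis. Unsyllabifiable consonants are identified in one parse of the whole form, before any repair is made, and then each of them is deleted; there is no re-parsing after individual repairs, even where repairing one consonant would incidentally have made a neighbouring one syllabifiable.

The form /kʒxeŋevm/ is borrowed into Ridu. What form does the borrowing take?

Under (C)(C)V, the unsyllabifiable consonants are /k/, /v/, /m/ (no codas are permitted; onsets may contain at most 2 consonants).
Each unlicensed consonant is deleted: /k/, /v/, /m/.

ʒxeŋe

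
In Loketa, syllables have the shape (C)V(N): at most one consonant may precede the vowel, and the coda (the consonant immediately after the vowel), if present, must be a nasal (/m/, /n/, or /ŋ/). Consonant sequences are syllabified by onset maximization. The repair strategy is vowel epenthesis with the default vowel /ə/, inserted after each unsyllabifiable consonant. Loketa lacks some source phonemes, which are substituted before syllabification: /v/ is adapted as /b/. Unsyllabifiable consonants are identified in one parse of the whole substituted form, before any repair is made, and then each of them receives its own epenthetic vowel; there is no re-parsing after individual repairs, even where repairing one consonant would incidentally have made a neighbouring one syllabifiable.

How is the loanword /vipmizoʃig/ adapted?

bipəmizoʃigə

Substitution: /v/ → /b/, giving /bipmizoʃig/.
Under (C)V(N), the unsyllabifiable consonants are /p/, /g/ (only a nasal (/m/, /n/, or /ŋ/) is licensed in coda position; onsets are limited to one consonant).
Epenthesis after each stranded consonant: /p/ → /pə/, /g/ → /gə/.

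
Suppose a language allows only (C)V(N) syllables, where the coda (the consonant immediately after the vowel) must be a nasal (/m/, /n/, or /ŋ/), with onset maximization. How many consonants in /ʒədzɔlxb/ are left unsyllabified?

Under (C)V(N), the unsyllabifiable consonants are /d/, /l/, /x/, /b/ (only a nasal (/m/, /n/, or /ŋ/) is licensed in coda position; onsets are limited to one consonant).

4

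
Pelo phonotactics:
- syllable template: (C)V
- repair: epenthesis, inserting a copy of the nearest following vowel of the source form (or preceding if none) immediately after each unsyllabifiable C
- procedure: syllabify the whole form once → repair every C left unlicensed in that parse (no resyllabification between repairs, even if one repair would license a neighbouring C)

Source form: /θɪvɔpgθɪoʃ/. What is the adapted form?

Syllabifying with onset maximization leaves /p/, /g/, /ʃ/ stranded (no codas are permitted; onsets are limited to one consonant).
Epenthesis after each stranded consonant: /p/ → /pɪ/, /g/ → /gɪ/, /ʃ/ → /ʃo/.

θɪvɔpɪgɪθɪoʃo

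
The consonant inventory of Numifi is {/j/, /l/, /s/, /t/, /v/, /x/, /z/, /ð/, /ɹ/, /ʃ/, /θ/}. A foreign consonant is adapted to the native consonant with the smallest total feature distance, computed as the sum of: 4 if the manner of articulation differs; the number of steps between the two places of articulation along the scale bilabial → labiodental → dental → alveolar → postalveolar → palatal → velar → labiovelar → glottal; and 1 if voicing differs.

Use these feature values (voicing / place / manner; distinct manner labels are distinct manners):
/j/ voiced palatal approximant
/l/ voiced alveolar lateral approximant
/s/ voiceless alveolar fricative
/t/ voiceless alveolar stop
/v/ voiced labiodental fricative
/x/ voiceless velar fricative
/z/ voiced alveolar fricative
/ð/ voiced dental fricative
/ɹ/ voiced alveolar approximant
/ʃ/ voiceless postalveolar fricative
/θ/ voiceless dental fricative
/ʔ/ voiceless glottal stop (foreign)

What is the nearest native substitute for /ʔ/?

/t/ is closest: same manner (stop), place distance 5 (glottal→alveolar), same voicing; total 5. Next closest is /x/ at distance 6.

t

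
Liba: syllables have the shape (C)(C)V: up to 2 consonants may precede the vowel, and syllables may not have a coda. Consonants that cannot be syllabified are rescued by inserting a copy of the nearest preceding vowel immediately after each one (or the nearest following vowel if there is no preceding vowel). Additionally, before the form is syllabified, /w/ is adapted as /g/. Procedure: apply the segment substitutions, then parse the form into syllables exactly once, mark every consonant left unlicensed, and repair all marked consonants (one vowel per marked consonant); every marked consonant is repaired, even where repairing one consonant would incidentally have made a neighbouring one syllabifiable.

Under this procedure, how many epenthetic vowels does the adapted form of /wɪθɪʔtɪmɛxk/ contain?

2

After substitution the input is /gɪθɪʔtɪmɛxk/.
The unsyllabifiable consonants are /x/, /k/; each receives one epenthetic vowel.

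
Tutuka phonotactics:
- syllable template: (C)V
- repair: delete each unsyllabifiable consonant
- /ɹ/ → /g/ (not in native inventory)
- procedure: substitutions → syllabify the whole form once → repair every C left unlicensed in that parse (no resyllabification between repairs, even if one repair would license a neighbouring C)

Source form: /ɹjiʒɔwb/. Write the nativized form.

jiʒɔ

Substitution: /ɹ/ → /g/, giving /gjiʒɔwb/.
Syllabifying with onset maximization leaves /g/, /w/, /b/ stranded (no codas are permitted; onsets are limited to one consonant).
Each unlicensed consonant is deleted: /g/, /w/, /b/.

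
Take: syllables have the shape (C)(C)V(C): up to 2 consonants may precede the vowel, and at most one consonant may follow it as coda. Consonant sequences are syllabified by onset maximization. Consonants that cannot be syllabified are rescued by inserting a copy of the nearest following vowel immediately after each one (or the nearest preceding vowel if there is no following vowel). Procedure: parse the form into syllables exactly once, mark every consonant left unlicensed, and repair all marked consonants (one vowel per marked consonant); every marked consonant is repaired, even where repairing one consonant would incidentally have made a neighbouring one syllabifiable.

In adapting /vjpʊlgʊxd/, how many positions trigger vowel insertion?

The unsyllabifiable consonants are /v/, /d/; each receives one epenthetic vowel.

2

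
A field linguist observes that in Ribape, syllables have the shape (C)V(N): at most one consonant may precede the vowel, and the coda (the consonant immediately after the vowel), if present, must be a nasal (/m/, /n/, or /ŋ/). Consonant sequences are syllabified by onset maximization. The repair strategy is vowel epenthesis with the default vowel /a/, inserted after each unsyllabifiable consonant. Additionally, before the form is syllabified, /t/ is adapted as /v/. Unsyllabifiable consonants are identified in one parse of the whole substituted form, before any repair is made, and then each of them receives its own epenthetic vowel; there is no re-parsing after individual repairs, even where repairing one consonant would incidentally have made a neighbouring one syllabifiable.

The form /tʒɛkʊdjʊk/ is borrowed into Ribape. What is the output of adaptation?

vaʒɛkʊdajʊka

Substitution: /t/ → /v/, giving /vʒɛkʊdjʊk/.
Under (C)V(N), the unsyllabifiable consonants are /v/, /d/, /k/ (only a nasal (/m/, /n/, or /ŋ/) is licensed in coda position; onsets are limited to one consonant).
Inserting the epenthetic vowel yields /v/ → /va/, /d/ → /da/, /k/ → /ka/.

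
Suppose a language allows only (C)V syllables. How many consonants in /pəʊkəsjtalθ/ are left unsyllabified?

4

The consonants /s/, /j/, /l/, /θ/ cannot be parsed into a legal (C)V syllable (no codas are permitted; onsets are limited to one consonant).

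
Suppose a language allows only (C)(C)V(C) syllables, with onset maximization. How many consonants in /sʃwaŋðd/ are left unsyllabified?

3

The consonants /s/, /ð/, /d/ cannot be parsed into a legal (C)(C)V(C) syllable (at most one coda consonant is licensed; onsets may contain at most 2 consonants).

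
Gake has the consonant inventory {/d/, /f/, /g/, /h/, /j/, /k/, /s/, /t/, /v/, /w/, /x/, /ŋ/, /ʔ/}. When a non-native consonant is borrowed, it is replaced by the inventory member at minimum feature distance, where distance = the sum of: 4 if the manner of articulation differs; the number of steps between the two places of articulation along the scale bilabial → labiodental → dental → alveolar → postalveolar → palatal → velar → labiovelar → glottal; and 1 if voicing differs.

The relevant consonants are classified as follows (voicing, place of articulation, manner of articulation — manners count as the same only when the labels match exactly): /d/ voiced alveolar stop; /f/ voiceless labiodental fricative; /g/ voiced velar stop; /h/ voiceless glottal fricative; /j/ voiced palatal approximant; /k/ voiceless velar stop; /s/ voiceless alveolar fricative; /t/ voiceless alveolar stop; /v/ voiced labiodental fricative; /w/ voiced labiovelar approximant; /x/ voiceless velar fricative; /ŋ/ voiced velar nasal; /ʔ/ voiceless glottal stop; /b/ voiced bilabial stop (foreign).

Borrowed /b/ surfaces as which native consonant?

/d/ is closest: same manner (stop), place distance 3 (bilabial→alveolar), same voicing; total 3. Next closest is /t/ at distance 4.

d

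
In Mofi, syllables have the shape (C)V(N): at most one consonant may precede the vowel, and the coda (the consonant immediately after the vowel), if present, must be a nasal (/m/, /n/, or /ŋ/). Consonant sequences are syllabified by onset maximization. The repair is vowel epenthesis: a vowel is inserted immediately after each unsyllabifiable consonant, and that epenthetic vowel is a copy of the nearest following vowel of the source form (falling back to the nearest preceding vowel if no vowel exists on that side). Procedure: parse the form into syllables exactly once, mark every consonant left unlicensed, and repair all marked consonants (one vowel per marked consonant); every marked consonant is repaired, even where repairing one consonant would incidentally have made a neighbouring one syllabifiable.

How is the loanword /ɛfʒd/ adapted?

ɛfɛʒɛdɛ

Syllabifying with onset maximization leaves /f/, /ʒ/, /d/ stranded (only a nasal (/m/, /n/, or /ŋ/) is licensed in coda position; onsets are limited to one consonant).
Each unlicensed consonant becomes the onset of a new syllable: /f/ → /fɛ/, /ʒ/ → /ʒɛ/, /d/ → /dɛ/.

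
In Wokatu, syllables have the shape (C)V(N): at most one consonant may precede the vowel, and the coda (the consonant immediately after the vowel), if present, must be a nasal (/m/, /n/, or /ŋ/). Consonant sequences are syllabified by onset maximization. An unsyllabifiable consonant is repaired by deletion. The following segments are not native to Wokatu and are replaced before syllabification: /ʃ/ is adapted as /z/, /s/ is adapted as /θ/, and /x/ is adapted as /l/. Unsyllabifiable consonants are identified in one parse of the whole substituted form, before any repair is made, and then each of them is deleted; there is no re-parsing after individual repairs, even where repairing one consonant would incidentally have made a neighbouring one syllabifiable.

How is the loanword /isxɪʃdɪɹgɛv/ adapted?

ilɪdɪgɛ

Substitution: /s/ → /θ/, /x/ → /l/, /ʃ/ → /z/, giving /iθlɪzdɪɹgɛv/.
Under (C)V(N), the unsyllabifiable consonants are /θ/, /z/, /ɹ/, /v/ (only a nasal (/m/, /n/, or /ŋ/) is licensed in coda position; onsets are limited to one consonant).
Deletion applies to /θ/, /z/, /ɹ/, /v/.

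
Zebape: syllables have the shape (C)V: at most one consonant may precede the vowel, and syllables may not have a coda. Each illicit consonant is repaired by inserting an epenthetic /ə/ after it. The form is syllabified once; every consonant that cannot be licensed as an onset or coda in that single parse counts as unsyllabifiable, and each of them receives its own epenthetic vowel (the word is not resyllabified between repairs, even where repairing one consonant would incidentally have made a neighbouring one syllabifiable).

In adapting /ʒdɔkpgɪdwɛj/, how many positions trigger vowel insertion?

5

The unsyllabifiable consonants are /ʒ/, /k/, /p/, /d/, /j/; each receives one epenthetic vowel.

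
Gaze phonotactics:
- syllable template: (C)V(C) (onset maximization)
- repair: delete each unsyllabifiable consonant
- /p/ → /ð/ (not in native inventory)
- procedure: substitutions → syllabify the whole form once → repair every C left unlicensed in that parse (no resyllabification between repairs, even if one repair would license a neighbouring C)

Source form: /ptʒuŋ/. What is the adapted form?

ʒuŋ

Substitution: /p/ → /ð/, giving /ðtʒuŋ/.
Syllabifying with onset maximization leaves /ð/, /t/ stranded (at most one coda consonant is licensed; onsets are limited to one consonant).
Deleting the stranded consonants removes /ð/, /t/.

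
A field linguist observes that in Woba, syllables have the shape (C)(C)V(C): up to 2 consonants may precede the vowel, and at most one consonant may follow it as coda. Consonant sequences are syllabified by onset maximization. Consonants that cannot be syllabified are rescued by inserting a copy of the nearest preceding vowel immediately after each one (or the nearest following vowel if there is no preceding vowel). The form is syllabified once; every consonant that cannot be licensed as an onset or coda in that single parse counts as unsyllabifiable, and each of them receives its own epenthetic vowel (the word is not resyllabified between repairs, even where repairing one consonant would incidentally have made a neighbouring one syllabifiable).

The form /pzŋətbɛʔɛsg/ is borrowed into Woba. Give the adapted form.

pəzŋətbɛʔɛsgɛ

The consonants /p/, /g/ cannot be parsed into a legal (C)(C)V(C) syllable (at most one coda consonant is licensed; onsets may contain at most 2 consonants).
Inserting the epenthetic vowel yields /p/ → /pə/, /g/ → /gɛ/.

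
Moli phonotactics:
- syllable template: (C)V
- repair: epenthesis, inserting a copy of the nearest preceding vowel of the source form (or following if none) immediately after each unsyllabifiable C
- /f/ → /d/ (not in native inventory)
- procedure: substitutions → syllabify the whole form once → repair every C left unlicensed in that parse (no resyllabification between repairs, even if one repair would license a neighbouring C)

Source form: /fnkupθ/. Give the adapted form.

dunukupuθu

Substitution: /f/ → /d/, giving /dnkupθ/.
Under (C)V, the unsyllabifiable consonants are /d/, /n/, /p/, /θ/ (no codas are permitted; onsets are limited to one consonant).
Inserting the epenthetic vowel yields /d/ → /du/, /n/ → /nu/, /p/ → /pu/, /θ/ → /θu/.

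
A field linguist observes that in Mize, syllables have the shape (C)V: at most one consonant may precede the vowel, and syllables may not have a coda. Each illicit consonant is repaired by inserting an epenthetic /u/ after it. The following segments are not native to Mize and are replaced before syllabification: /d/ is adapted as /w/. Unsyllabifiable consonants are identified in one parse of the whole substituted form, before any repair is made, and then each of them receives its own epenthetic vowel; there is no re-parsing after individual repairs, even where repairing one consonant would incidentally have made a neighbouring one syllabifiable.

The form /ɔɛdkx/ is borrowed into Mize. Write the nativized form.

Substitution: /d/ → /w/, giving /ɔɛwkx/.
Syllabifying with onset maximization leaves /w/, /k/, /x/ stranded (no codas are permitted; onsets are limited to one consonant).
Inserting the epenthetic vowel yields /w/ → /wu/, /k/ → /ku/, /x/ → /xu/.

ɔɛwukuxu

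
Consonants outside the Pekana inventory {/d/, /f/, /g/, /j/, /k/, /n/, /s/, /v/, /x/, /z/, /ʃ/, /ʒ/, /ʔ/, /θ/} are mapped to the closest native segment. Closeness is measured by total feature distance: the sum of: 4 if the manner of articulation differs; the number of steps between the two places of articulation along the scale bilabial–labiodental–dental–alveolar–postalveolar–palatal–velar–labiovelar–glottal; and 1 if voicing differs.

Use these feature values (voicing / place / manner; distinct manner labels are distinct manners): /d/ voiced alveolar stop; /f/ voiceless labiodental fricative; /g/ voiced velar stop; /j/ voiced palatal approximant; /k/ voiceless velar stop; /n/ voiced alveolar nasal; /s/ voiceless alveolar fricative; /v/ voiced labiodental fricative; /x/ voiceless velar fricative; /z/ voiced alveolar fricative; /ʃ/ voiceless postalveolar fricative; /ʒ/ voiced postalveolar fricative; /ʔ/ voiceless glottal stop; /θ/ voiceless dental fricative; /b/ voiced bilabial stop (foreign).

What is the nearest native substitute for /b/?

d

/d/ is closest: same manner (stop), place distance 3 (bilabial→alveolar), same voicing; total 3. Next closest is /v/ at distance 5.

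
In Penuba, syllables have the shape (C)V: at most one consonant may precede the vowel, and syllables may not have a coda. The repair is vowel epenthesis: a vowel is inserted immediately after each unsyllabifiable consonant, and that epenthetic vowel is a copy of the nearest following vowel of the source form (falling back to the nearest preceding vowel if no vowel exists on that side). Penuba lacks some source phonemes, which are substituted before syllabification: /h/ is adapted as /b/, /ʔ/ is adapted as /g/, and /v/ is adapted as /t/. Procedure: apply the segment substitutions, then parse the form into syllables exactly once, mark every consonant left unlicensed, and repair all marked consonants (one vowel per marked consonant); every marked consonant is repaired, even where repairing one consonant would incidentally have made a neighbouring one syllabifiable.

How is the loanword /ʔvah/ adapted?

gataba

Substitution: /ʔ/ → /g/, /v/ → /t/, /h/ → /b/, giving /gtab/.
The consonants /g/, /b/ cannot be parsed into a legal (C)V syllable (no codas are permitted; onsets are limited to one consonant).
Each unlicensed consonant becomes the onset of a new syllable: /g/ → /ga/, /b/ → /ba/.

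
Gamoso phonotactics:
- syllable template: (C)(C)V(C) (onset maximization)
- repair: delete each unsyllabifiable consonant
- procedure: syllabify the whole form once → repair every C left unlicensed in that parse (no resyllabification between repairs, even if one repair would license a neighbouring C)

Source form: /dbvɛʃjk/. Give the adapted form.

Under (C)(C)V(C), the unsyllabifiable consonants are /d/, /j/, /k/ (at most one coda consonant is licensed; onsets may contain at most 2 consonants).
Deletion applies to /d/, /j/, /k/.

bvɛʃ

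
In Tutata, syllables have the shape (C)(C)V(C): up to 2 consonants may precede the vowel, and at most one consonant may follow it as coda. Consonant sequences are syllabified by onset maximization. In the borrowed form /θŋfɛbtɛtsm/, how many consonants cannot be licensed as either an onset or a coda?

3

Under (C)(C)V(C), the unsyllabifiable consonants are /θ/, /s/, /m/ (at most one coda consonant is licensed; onsets may contain at most 2 consonants).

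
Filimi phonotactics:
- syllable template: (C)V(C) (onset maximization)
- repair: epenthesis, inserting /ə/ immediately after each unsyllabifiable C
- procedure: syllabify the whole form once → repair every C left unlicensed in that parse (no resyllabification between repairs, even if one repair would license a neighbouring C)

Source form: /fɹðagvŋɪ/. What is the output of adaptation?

fəɹəðagvəŋɪ

Syllabifying with onset maximization leaves /f/, /ɹ/, /v/ stranded (at most one coda consonant is licensed; onsets are limited to one consonant).
Each unlicensed consonant becomes the onset of a new syllable: /f/ → /fə/, /ɹ/ → /ɹə/, /v/ → /və/.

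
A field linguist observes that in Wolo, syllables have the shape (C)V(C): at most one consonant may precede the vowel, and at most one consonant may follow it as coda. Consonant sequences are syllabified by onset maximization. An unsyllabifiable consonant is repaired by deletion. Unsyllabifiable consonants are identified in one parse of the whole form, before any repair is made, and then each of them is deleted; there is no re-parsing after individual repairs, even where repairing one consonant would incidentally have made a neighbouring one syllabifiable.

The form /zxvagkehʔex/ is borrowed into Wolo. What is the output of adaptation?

vagkehʔex

The consonants /z/, /x/ cannot be parsed into a legal (C)V(C) syllable (at most one coda consonant is licensed; onsets are limited to one consonant).
Deleting the stranded consonants removes /z/, /x/.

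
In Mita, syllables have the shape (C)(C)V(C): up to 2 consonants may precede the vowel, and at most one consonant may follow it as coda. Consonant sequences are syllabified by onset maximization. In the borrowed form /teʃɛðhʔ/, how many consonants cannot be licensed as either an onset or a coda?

2

Syllabifying with onset maximization leaves /h/, /ʔ/ stranded (at most one coda consonant is licensed; onsets may contain at most 2 consonants).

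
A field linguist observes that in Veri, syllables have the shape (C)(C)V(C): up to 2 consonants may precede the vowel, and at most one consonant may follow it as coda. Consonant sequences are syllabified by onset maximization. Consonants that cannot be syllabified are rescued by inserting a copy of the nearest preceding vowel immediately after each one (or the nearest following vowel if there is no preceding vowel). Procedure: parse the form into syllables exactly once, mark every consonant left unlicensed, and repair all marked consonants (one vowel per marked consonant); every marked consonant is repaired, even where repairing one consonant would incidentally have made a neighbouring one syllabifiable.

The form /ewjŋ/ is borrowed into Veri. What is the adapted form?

The consonants /j/, /ŋ/ cannot be parsed into a legal (C)(C)V(C) syllable (at most one coda consonant is licensed; onsets may contain at most 2 consonants).
Inserting the epenthetic vowel yields /j/ → /je/, /ŋ/ → /ŋe/.

ewjeŋe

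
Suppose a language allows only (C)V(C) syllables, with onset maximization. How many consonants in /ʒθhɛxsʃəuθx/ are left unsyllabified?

Syllabifying with onset maximization leaves /ʒ/, /θ/, /s/, /x/ stranded (at most one coda consonant is licensed; onsets are limited to one consonant).

4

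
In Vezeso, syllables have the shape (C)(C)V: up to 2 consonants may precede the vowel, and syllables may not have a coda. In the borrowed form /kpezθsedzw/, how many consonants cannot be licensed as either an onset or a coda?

Under (C)(C)V, the unsyllabifiable consonants are /z/, /d/, /z/, /w/ (no codas are permitted; onsets may contain at most 2 consonants).

4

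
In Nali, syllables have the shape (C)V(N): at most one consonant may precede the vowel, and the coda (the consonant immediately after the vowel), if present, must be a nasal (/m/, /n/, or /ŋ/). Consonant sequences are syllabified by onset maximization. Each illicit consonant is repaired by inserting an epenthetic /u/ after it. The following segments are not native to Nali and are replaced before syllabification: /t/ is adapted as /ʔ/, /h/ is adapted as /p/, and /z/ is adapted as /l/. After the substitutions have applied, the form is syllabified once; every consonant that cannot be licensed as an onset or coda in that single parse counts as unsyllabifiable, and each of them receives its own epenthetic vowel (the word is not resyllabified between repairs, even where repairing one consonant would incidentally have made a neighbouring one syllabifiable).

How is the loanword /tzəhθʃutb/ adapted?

Substitution: /t/ → /ʔ/, /z/ → /l/, /h/ → /p/, giving /ʔləpθʃuʔb/.
Syllabifying with onset maximization leaves /ʔ/, /p/, /θ/, /ʔ/, /b/ stranded (only a nasal (/m/, /n/, or /ŋ/) is licensed in coda position; onsets are limited to one consonant).
Each unlicensed consonant becomes the onset of a new syllable: /ʔ/ → /ʔu/, /p/ → /pu/, /θ/ → /θu/, /ʔ/ → /ʔu/, /b/ → /bu/.

ʔuləpuθuʃuʔubu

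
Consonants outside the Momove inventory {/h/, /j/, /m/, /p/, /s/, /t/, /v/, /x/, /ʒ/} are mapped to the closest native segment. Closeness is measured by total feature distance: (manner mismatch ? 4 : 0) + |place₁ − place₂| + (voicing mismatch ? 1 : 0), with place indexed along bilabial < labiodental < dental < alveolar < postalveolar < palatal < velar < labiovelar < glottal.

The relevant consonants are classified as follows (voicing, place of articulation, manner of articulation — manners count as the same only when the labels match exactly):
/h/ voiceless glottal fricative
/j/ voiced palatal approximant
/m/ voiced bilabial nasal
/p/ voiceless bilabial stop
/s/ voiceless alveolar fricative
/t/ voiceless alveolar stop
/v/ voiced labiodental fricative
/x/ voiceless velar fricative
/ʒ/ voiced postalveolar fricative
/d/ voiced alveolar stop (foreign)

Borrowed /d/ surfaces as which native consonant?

t

/t/ is closest: same manner (stop), place distance 0 (alveolar→alveolar), voicing differs (+1); total 1. Next closest is /p/ at distance 4.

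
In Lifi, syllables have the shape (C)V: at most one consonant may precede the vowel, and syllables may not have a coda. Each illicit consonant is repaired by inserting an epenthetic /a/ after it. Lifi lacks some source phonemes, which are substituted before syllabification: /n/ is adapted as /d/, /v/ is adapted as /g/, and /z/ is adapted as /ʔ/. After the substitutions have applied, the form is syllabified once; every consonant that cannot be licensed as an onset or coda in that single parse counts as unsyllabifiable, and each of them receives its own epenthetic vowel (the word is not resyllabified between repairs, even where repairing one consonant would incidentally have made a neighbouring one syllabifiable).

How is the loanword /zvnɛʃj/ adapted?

Substitution: /z/ → /ʔ/, /v/ → /g/, /n/ → /d/, giving /ʔgdɛʃj/.
The consonants /ʔ/, /g/, /ʃ/, /j/ cannot be parsed into a legal (C)V syllable (no codas are permitted; onsets are limited to one consonant).
Inserting the epenthetic vowel yields /ʔ/ → /ʔa/, /g/ → /ga/, /ʃ/ → /ʃa/, /j/ → /ja/.

ʔagadɛʃaja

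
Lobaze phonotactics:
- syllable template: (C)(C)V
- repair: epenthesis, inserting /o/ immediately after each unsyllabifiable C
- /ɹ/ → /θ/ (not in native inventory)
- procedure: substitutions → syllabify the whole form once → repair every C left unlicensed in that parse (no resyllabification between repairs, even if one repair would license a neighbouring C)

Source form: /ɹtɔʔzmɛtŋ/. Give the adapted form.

θtɔʔozmɛtoŋo

Substitution: /ɹ/ → /θ/, giving /θtɔʔzmɛtŋ/.
Under (C)(C)V, the unsyllabifiable consonants are /ʔ/, /t/, /ŋ/ (no codas are permitted; onsets may contain at most 2 consonants).
Epenthesis after each stranded consonant: /ʔ/ → /ʔo/, /t/ → /to/, /ŋ/ → /ŋo/.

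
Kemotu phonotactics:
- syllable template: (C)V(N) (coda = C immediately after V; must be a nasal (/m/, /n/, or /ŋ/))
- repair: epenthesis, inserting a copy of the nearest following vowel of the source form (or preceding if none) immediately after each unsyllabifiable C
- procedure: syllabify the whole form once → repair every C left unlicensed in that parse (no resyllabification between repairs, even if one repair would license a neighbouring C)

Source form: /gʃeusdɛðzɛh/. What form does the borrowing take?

geʃeusɛdɛðɛzɛhɛ

Syllabifying with onset maximization leaves /g/, /s/, /ð/, /h/ stranded (only a nasal (/m/, /n/, or /ŋ/) is licensed in coda position; onsets are limited to one consonant).
Inserting the epenthetic vowel yields /g/ → /ge/, /s/ → /sɛ/, /ð/ → /ðɛ/, /h/ → /hɛ/.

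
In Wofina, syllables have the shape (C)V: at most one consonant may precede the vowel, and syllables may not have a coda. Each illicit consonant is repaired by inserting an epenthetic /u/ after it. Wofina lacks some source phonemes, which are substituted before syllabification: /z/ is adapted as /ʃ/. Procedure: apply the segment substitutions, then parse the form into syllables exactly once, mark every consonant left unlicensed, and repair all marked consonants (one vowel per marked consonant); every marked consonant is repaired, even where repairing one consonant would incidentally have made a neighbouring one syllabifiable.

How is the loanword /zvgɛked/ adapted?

Substitution: /z/ → /ʃ/, giving /ʃvgɛked/.
The consonants /ʃ/, /v/, /d/ cannot be parsed into a legal (C)V syllable (no codas are permitted; onsets are limited to one consonant).
Inserting the epenthetic vowel yields /ʃ/ → /ʃu/, /v/ → /vu/, /d/ → /du/.

ʃuvugɛkedu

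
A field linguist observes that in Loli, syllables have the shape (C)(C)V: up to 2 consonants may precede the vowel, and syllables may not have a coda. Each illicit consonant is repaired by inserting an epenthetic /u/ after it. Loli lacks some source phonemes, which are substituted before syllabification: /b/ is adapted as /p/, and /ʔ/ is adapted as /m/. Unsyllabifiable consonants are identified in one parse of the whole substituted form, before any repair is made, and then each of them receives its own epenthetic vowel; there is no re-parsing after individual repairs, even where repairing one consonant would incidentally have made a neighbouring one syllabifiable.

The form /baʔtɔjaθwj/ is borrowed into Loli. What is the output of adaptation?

pamtɔjaθuwuju

Substitution: /b/ → /p/, /ʔ/ → /m/, giving /pamtɔjaθwj/.
Under (C)(C)V, the unsyllabifiable consonants are /θ/, /w/, /j/ (no codas are permitted; onsets may contain at most 2 consonants).
Epenthesis after each stranded consonant: /θ/ → /θu/, /w/ → /wu/, /j/ → /ju/.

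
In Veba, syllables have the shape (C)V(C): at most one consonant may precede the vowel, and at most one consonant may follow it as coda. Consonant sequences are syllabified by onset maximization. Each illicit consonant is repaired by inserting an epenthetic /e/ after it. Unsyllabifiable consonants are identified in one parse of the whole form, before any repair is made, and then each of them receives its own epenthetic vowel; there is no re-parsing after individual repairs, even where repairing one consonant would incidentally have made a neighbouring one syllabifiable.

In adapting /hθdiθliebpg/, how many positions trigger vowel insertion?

The unsyllabifiable consonants are /h/, /θ/, /p/, /g/; each receives one epenthetic vowel.

4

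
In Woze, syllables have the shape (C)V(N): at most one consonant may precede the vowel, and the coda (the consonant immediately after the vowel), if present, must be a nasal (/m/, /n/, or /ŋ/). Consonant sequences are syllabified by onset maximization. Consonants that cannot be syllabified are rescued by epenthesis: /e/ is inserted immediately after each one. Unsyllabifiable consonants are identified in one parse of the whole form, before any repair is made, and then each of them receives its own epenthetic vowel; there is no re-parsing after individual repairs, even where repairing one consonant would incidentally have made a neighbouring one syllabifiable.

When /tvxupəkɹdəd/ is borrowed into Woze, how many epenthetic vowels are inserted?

The unsyllabifiable consonants are /t/, /v/, /k/, /ɹ/, /d/; each receives one epenthetic vowel.

5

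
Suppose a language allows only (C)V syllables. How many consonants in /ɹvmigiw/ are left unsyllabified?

Under (C)V, the unsyllabifiable consonants are /ɹ/, /v/, /w/ (no codas are permitted; onsets are limited to one consonant).

3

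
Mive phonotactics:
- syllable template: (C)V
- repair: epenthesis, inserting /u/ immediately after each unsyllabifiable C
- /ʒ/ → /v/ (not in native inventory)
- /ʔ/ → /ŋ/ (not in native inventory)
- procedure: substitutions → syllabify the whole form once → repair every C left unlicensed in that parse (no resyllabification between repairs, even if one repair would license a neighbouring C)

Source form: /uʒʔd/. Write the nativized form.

Substitution: /ʒ/ → /v/, /ʔ/ → /ŋ/, giving /uvŋd/.
The consonants /v/, /ŋ/, /d/ cannot be parsed into a legal (C)V syllable (no codas are permitted; onsets are limited to one consonant).
Each unlicensed consonant becomes the onset of a new syllable: /v/ → /vu/, /ŋ/ → /ŋu/, /d/ → /du/.

uvuŋudu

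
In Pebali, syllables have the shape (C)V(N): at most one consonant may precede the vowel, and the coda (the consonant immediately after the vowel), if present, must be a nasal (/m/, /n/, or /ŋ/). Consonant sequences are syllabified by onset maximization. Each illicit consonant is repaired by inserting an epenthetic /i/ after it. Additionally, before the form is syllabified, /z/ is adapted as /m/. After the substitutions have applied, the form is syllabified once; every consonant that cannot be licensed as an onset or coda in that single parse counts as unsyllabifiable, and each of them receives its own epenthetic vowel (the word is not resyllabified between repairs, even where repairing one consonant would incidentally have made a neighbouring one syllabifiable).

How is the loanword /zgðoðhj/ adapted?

migiðoðihiji

Substitution: /z/ → /m/, giving /mgðoðhj/.
Under (C)V(N), the unsyllabifiable consonants are /m/, /g/, /ð/, /h/, /j/ (only a nasal (/m/, /n/, or /ŋ/) is licensed in coda position; onsets are limited to one consonant).
Each unlicensed consonant becomes the onset of a new syllable: /m/ → /mi/, /g/ → /gi/, /ð/ → /ði/, /h/ → /hi/, /j/ → /ji/.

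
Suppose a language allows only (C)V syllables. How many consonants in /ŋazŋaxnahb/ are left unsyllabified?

Under (C)V, the unsyllabifiable consonants are /z/, /x/, /h/, /b/ (no codas are permitted; onsets are limited to one consonant).

4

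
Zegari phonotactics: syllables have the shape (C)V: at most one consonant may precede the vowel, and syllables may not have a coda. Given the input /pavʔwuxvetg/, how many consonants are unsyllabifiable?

Syllabifying with onset maximization leaves /v/, /ʔ/, /x/, /t/, /g/ stranded (no codas are permitted; onsets are limited to one consonant).

5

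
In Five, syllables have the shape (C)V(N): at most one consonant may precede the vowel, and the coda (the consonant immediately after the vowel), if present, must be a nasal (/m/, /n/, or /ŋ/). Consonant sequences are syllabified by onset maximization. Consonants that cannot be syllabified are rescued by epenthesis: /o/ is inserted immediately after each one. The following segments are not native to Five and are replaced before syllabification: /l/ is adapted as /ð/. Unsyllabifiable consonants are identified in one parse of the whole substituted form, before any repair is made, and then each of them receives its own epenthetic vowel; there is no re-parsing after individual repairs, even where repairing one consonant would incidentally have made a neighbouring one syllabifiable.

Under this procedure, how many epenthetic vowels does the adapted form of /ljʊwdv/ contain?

After substitution the input is /ðjʊwdv/.
The unsyllabifiable consonants are /ð/, /w/, /d/, /v/; each receives one epenthetic vowel.

4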